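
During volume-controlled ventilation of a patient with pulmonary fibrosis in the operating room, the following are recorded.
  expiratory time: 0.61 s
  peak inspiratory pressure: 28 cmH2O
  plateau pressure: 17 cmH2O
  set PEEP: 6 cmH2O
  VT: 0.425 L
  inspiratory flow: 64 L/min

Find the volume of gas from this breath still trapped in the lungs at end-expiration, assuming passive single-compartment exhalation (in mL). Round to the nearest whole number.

Flow: 64 L/min ÷ 60 = 1.0667 L/s.
R = (PIP − Pplat)/V̇ = (28 − 17) / 1.0667 = 11.0/1.0667 = 10.312 cmH2O·s/L.
C = Vt/(Pplat − PEEP) = 425.0 / (17 − 6) = 425.0/11.0 = 38.636 mL/cmH2O.
τ = R × C = 10.312 × 0.03864 L/cmH2O = 0.3985 s.
Fraction remaining = e^(−Te/τ) = e^(−0.61/0.3985) = 0.2164.
Trapped volume = 425.0 × 0.2164 = 91.97 mL.

92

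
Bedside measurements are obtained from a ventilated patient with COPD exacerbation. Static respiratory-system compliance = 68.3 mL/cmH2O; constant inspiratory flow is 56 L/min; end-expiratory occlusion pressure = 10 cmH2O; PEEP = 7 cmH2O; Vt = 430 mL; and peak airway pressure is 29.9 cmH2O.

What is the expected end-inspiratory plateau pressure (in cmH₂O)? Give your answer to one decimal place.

16.3

End-expiratory occlusion gives total PEEP = 10 cmH2O (intrinsic PEEP = 10 − 7 = 3). Use total PEEP for the elastic gradient.
Pplat = PEEPtotal + Vt / Cstat = 10 + 430 / 68.3 = 10 + 6.296 = 16.296 cmH2O.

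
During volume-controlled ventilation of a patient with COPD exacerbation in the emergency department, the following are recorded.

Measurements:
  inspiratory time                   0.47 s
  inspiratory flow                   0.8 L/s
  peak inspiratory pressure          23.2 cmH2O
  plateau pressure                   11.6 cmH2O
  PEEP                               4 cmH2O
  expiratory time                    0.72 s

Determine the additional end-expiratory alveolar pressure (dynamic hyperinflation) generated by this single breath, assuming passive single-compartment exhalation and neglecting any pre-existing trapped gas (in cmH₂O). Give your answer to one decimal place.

2.8

Vt = flow × Ti = 0.8 L/s × 0.47 s × 1000 mL/L = 376.0 mL.
R = (PIP − Pplat)/V̇ = (23.2 − 11.6) / 0.8 = 11.6/0.8 = 14.5 cmH2O·s/L.
C = Vt/(Pplat − PEEP) = 376.0 / (11.6 − 4) = 376.0/7.6 = 49.474 mL/cmH2O.
τ = R × C = 14.5 × 0.04947 L/cmH2O = 0.7173 s.
Fraction remaining = e^(−Te/τ) = e^(−0.72/0.7173) = 0.3665; trapped volume = 376.0 × 0.3665 = 137.8 mL.
Additional alveolar pressure from trapping ≈ V_trapped / C = 137.8 / 49.474 = 2.785 cmH2O.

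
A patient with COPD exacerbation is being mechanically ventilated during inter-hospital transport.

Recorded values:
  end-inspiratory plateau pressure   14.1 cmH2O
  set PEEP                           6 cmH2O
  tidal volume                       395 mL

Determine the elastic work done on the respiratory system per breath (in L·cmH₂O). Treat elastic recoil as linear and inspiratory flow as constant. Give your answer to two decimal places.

Elastic work ≈ ½ × (Pplat − PEEP) × Vt = 0.5 × (14.1 − 6) × 0.395 L = 0.5 × 8.1 × 0.395 = 1.6 L·cmH2O.

1.60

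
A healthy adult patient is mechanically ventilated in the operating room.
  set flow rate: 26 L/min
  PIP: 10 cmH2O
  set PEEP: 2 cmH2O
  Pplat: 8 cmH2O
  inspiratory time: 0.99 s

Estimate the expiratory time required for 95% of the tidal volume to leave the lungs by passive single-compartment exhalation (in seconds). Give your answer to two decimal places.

0.99

Flow: 26 L/min ÷ 60 = 0.4333 L/s.
Vt = flow × Ti = 0.4333 L/s × 0.99 s × 1000 mL/L = 428.97 mL.
R = (PIP − Pplat)/V̇ = (10 − 8) / 0.4333 = 2.0/0.4333 = 4.616 cmH2O·s/L.
C = Vt/(Pplat − PEEP) = 428.97 / (8 − 2) = 428.97/6.0 = 71.495 mL/cmH2O.
τ = R × C = 4.616 × 0.0715 L/cmH2O = 0.33 s.
t = −τ·ln(1 − 0.95) = −0.33·ln(0.05) = 0.9886 s.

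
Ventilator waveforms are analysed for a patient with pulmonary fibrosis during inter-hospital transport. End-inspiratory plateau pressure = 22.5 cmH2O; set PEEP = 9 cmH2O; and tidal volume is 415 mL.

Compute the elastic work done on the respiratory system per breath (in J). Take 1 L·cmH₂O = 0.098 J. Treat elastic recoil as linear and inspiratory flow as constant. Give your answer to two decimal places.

Elastic work ≈ ½ × (Pplat − PEEP) × Vt = 0.5 × (22.5 − 9) × 0.415 L = 0.5 × 13.5 × 0.415 = 2.801 L·cmH2O.
× 0.098 J/(L·cmH2O) → 0.2745 J.

0.27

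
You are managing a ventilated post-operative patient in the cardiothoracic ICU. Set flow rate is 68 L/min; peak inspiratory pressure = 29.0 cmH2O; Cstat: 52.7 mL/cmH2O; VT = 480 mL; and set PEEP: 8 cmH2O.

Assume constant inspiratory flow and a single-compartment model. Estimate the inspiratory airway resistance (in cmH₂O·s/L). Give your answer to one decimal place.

10.5

Flow: 68 L/min ÷ 60 = 1.1333 L/s.
Equation of motion (constant flow): PIP = Vt/C + R·V̇ + PEEP.
R·V̇ = PIP − Vt/C − PEEP = 29.0 − 480/52.7 − 8 = 29.0 − 9.108 − 8 = 11.892 cmH2O.
R = 11.892 / 1.1333 = 10.493 cmH2O·s/L.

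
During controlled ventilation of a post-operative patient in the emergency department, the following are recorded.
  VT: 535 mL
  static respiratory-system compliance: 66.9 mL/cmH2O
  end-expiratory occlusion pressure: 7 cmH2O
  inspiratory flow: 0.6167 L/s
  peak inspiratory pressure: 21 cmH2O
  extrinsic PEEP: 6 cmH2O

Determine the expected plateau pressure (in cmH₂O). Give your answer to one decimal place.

End-expiratory occlusion gives total PEEP = 7 cmH2O (intrinsic PEEP = 7 − 6 = 1). Use total PEEP for the elastic gradient.
Pplat = PEEPtotal + Vt / Cstat = 7 + 535 / 66.9 = 7 + 7.997 = 14.997 cmH2O.

15.0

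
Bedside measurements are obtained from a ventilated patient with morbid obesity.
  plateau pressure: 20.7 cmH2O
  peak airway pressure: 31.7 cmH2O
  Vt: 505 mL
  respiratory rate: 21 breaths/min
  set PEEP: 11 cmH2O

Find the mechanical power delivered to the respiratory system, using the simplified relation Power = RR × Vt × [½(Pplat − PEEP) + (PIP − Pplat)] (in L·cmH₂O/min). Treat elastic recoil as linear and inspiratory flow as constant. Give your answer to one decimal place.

Per-breath work = Vt × [½(Pplat−PEEP) + (PIP−Pplat)] = 0.505 × [0.5×9.7 + 11.0] = 0.505 × 15.85 = 8.004 L·cmH2O.
Power = 21 × 8.004 = 168.08 L·cmH2O/min.

168.1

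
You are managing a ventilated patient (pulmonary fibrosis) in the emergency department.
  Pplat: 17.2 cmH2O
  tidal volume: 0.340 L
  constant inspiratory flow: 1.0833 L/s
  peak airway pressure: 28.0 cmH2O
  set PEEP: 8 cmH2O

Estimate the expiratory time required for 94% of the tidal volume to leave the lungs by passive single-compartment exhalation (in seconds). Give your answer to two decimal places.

R = (PIP − Pplat)/V̇ = (28.0 − 17.2) / 1.0833 = 10.8/1.0833 = 9.97 cmH2O·s/L.
C = Vt/(Pplat − PEEP) = 340.0 / (17.2 − 8) = 340.0/9.2 = 36.957 mL/cmH2O.
τ = R × C = 9.97 × 0.03696 L/cmH2O = 0.3685 s.
t = −τ·ln(1 − 0.94) = −0.3685·ln(0.06) = 1.037 s.

1.04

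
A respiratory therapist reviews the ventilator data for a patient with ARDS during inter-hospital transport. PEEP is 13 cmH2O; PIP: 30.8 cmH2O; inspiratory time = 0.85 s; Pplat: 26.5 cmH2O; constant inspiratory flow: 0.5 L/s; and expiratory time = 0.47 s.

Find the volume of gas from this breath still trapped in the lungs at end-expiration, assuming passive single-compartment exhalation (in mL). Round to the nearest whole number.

75

Vt = flow × Ti = 0.5 L/s × 0.85 s × 1000 mL/L = 425.0 mL.
R = (PIP − Pplat)/V̇ = (30.8 − 26.5) / 0.5 = 4.3/0.5 = 8.6 cmH2O·s/L.
C = Vt/(Pplat − PEEP) = 425.0 / (26.5 − 13) = 425.0/13.5 = 31.481 mL/cmH2O.
τ = R × C = 8.6 × 0.03148 L/cmH2O = 0.2707 s.
Fraction remaining = e^(−Te/τ) = e^(−0.47/0.2707) = 0.1762.
Trapped volume = 425.0 × 0.1762 = 74.885 mL.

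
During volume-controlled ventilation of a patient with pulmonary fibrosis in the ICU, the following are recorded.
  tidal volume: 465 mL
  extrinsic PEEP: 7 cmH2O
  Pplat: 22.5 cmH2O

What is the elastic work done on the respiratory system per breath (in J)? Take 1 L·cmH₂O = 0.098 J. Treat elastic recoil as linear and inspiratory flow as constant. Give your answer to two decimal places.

Elastic work ≈ ½ × (Pplat − PEEP) × Vt = 0.5 × (22.5 − 7) × 0.465 L = 0.5 × 15.5 × 0.465 = 3.604 L·cmH2O.
× 0.098 J/(L·cmH2O) → 0.3532 J.

0.35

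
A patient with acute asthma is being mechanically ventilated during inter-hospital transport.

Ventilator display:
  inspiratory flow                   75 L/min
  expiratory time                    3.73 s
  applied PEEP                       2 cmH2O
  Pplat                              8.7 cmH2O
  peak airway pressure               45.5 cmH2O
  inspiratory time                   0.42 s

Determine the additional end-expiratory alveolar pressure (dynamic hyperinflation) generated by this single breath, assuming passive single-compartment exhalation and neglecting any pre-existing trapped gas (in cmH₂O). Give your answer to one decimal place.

1.3

Flow: 75 L/min ÷ 60 = 1.25 L/s.
Vt = flow × Ti = 1.25 L/s × 0.42 s × 1000 mL/L = 525.0 mL.
R = (PIP − Pplat)/V̇ = (45.5 − 8.7) / 1.25 = 36.8/1.25 = 29.44 cmH2O·s/L.
C = Vt/(Pplat − PEEP) = 525.0 / (8.7 − 2) = 525.0/6.7 = 78.358 mL/cmH2O.
τ = R × C = 29.44 × 0.07836 L/cmH2O = 2.307 s.
Fraction remaining = e^(−Te/τ) = e^(−3.73/2.307) = 0.1985; trapped volume = 525.0 × 0.1985 = 104.21 mL.
Additional alveolar pressure from trapping ≈ V_trapped / C = 104.21 / 78.358 = 1.33 cmH2O.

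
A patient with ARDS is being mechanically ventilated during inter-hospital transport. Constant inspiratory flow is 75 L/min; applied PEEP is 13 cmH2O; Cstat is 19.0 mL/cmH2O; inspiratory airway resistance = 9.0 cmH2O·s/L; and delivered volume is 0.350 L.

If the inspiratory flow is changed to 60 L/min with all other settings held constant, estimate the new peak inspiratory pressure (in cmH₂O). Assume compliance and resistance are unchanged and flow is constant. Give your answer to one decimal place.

Flow: 75 L/min ÷ 60 = 1.25 L/s.
New flow: 60 L/min ÷ 60 = 1 L/s.
PIP = Vt/C + R·V̇ + PEEP (constant-flow equation of motion).
Only the resistive term changes: ΔPIP = R × ΔV̇ = 9.0 × (1 − 1.25) = 9.0 × -0.25 = -2.25 cmH2O.
Original PIP = 350/19.0 + 9.0×1.25 + 13 = 42.671 cmH2O; new PIP = 42.671 + (-2.25) = 40.421 cmH2O.

40.4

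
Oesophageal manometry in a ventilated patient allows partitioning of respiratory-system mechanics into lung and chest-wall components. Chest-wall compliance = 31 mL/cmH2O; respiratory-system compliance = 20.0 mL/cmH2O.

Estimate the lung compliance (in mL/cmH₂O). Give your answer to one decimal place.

1/CL = 1/Crs − 1/Ccw.
1/CL = 1/20.0 − 1/31 = 0.01774.
CL = 56.37 mL/cmH2O.

56.4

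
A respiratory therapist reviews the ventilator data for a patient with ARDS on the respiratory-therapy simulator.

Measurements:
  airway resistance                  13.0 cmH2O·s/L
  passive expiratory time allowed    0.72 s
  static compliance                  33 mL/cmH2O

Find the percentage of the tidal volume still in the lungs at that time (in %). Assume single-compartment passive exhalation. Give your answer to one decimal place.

τ = R × C = 13.0 × 33 mL/cmH2O = 13.0 × 0.033 L/cmH2O = 0.429 s.
Passive exhalation: V(t)/V₀ = e^(−t/τ) = e^(−0.72/0.429) = 0.1867.
Fraction remaining = 0.1867 → 18.67%.

18.7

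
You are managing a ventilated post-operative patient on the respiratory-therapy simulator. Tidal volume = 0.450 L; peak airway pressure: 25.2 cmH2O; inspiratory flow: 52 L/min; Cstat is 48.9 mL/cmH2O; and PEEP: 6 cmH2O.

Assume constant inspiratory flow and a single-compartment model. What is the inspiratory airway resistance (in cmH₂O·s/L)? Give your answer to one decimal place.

Flow: 52 L/min ÷ 60 = 0.8667 L/s.
Equation of motion (constant flow): PIP = Vt/C + R·V̇ + PEEP.
R·V̇ = PIP − Vt/C − PEEP = 25.2 − 450/48.9 − 6 = 25.2 − 9.202 − 6 = 9.998 cmH2O.
R = 9.998 / 0.8667 = 11.536 cmH2O·s/L.

11.5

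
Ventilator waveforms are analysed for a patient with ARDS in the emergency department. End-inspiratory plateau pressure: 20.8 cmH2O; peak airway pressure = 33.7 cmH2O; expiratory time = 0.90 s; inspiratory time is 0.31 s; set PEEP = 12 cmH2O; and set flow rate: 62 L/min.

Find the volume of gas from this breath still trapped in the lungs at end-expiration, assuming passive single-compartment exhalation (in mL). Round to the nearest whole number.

44

Flow: 62 L/min ÷ 60 = 1.0333 L/s.
Vt = flow × Ti = 1.0333 L/s × 0.31 s × 1000 mL/L = 320.32 mL.
R = (PIP − Pplat)/V̇ = (33.7 − 20.8) / 1.0333 = 12.9/1.0333 = 12.484 cmH2O·s/L.
C = Vt/(Pplat − PEEP) = 320.32 / (20.8 − 12) = 320.32/8.8 = 36.4 mL/cmH2O.
τ = R × C = 12.484 × 0.0364 L/cmH2O = 0.4544 s.
Fraction remaining = e^(−Te/τ) = e^(−0.90/0.4544) = 0.138.
Trapped volume = 320.32 × 0.138 = 44.204 mL.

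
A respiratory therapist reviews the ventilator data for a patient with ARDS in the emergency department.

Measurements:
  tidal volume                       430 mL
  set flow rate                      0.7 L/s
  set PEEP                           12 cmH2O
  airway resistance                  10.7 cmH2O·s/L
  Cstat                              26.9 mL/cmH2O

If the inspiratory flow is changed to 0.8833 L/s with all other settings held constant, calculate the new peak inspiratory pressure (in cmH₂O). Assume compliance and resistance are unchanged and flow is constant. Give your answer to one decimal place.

PIP = Vt/C + R·V̇ + PEEP (constant-flow equation of motion).
Only the resistive term changes: ΔPIP = R × ΔV̇ = 10.7 × (0.8833 − 0.7) = 10.7 × 0.1833 = 1.961 cmH2O.
Original PIP = 430/26.9 + 10.7×0.7 + 12 = 35.475 cmH2O; new PIP = 35.475 + (1.961) = 37.436 cmH2O.

37.4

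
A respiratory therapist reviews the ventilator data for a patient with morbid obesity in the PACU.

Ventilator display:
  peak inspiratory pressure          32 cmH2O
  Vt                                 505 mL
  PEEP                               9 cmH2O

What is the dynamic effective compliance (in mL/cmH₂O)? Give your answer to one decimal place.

Dynamic compliance = Vt / (PIP − PEEP) = 505 / (32 − 9) = 505 / 23.0 = 21.957 mL/cmH2O.

22.0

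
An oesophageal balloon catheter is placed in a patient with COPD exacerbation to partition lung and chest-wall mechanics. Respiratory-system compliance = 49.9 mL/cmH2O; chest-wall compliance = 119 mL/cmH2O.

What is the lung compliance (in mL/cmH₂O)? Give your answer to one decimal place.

85.9

1/CL = 1/Crs − 1/Ccw.
1/CL = 1/49.9 − 1/119 = 0.01164.
CL = 85.911 mL/cmH2O.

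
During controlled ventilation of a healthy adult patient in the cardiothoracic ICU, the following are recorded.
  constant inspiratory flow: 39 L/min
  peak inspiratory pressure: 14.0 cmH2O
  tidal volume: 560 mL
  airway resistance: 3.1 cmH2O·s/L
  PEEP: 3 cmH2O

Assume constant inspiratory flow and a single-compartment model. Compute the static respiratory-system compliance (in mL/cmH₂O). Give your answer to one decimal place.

62.3

Flow: 39 L/min ÷ 60 = 0.65 L/s.
Equation of motion (constant flow): PIP = Vt/C + R·V̇ + PEEP.
Vt/C = PIP − R·V̇ − PEEP = 14.0 − 3.1×0.65 − 3 = 14.0 − 2.015 − 3 = 8.985 cmH2O.
C = Vt / 8.985 = 560 / 8.985 = 62.326 mL/cmH2O.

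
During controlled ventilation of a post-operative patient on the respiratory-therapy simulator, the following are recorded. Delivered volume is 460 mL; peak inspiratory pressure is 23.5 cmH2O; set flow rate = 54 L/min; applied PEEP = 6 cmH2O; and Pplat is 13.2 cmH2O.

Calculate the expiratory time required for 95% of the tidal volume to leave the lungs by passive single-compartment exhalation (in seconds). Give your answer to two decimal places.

Flow: 54 L/min ÷ 60 = 0.9 L/s.
R = (PIP − Pplat)/V̇ = (23.5 − 13.2) / 0.9 = 10.3/0.9 = 11.444 cmH2O·s/L.
C = Vt/(Pplat − PEEP) = 460.0 / (13.2 − 6) = 460.0/7.2 = 63.889 mL/cmH2O.
τ = R × C = 11.444 × 0.06389 L/cmH2O = 0.7312 s.
t = −τ·ln(1 − 0.95) = −0.7312·ln(0.05) = 2.19 s.

2.19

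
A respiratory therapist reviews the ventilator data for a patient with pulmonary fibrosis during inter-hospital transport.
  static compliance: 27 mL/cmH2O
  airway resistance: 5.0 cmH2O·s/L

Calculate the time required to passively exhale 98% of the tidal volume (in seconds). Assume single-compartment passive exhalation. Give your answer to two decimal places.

τ = R × C = 5.0 × 27 mL/cmH2O = 5.0 × 0.027 L/cmH2O = 0.135 s.
Exhaled fraction f = 1 − e^(−t/τ) → t = −τ·ln(1 − f) = −0.135·ln(0.02) = 0.5281 s.

0.53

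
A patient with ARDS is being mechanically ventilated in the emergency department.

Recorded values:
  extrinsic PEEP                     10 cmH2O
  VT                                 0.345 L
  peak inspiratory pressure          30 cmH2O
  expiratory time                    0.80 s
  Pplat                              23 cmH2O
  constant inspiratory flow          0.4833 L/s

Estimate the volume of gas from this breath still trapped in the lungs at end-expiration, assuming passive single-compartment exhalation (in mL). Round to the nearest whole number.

43

R = (PIP − Pplat)/V̇ = (30 − 23) / 0.4833 = 7.0/0.4833 = 14.484 cmH2O·s/L.
C = Vt/(Pplat − PEEP) = 345.0 / (23 − 10) = 345.0/13.0 = 26.538 mL/cmH2O.
τ = R × C = 14.484 × 0.02654 L/cmH2O = 0.3844 s.
Fraction remaining = e^(−Te/τ) = e^(−0.80/0.3844) = 0.1248.
Trapped volume = 345.0 × 0.1248 = 43.056 mL.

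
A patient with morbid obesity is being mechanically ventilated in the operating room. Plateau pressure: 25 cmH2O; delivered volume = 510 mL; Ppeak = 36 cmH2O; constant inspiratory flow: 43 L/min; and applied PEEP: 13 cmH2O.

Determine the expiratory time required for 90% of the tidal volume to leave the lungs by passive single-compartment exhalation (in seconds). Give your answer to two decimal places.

1.50

Flow: 43 L/min ÷ 60 = 0.7167 L/s.
R = (PIP − Pplat)/V̇ = (36 − 25) / 0.7167 = 11.0/0.7167 = 15.348 cmH2O·s/L.
C = Vt/(Pplat − PEEP) = 510.0 / (25 − 13) = 510.0/12.0 = 42.5 mL/cmH2O.
τ = R × C = 15.348 × 0.0425 L/cmH2O = 0.6523 s.
t = −τ·ln(1 − 0.90) = −0.6523·ln(0.1) = 1.502 s.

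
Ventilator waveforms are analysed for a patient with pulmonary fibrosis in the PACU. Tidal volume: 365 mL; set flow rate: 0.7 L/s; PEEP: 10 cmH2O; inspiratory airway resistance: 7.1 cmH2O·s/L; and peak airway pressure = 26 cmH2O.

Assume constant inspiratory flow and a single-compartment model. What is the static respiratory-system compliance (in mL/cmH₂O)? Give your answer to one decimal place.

Equation of motion (constant flow): PIP = Vt/C + R·V̇ + PEEP.
Vt/C = PIP − R·V̇ − PEEP = 26 − 7.1×0.7 − 10 = 26 − 4.97 − 10 = 11.03 cmH2O.
C = Vt / 11.03 = 365 / 11.03 = 33.092 mL/cmH2O.

33.1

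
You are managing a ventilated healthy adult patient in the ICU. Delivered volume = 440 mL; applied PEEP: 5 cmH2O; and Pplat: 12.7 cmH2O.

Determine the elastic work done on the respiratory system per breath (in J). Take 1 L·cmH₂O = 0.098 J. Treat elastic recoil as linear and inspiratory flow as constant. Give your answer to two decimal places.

0.17

Elastic work ≈ ½ × (Pplat − PEEP) × Vt = 0.5 × (12.7 − 5) × 0.440 L = 0.5 × 7.7 × 0.440 = 1.694 L·cmH2O.
× 0.098 J/(L·cmH2O) → 0.166 J.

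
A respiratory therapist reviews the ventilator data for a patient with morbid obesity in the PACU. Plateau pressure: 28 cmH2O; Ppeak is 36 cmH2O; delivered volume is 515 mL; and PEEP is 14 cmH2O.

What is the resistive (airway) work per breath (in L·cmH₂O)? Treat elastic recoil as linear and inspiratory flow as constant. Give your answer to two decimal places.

4.12

With constant inspiratory flow the resistive pressure is constant at PIP − Pplat = 36 − 28 = 8.0 cmH2O, so resistive work = 8.0 × 0.515 = 4.12 L·cmH2O.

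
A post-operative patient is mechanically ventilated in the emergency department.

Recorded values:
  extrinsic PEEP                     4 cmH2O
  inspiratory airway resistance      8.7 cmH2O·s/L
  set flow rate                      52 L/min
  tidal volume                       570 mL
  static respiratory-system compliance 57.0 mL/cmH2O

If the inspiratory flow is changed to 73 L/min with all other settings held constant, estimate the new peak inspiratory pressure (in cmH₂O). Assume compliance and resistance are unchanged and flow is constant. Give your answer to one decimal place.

24.6

Flow: 52 L/min ÷ 60 = 0.8667 L/s.
New flow: 73 L/min ÷ 60 = 1.2167 L/s.
PIP = Vt/C + R·V̇ + PEEP (constant-flow equation of motion).
Only the resistive term changes: ΔPIP = R × ΔV̇ = 8.7 × (1.2167 − 0.8667) = 8.7 × 0.35 = 3.045 cmH2O.
Original PIP = 570/57.0 + 8.7×0.8667 + 4 = 21.54 cmH2O; new PIP = 21.54 + (3.045) = 24.585 cmH2O.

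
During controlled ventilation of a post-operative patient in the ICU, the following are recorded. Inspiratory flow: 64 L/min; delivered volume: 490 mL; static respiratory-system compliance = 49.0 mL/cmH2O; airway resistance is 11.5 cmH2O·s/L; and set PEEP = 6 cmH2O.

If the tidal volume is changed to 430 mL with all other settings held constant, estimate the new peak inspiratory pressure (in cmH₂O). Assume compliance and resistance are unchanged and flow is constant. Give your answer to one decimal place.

Flow: 64 L/min ÷ 60 = 1.0667 L/s.
PIP = Vt/C + R·V̇ + PEEP (constant-flow equation of motion).
Only the elastic term changes: ΔPIP = ΔVt / C = (430 − 490) / 49.0 = -1.224 cmH2O.
Original PIP = 490/49.0 + 11.5×1.0667 + 6 = 28.267 cmH2O; new PIP = 28.267 + (-1.224) = 27.043 cmH2O.

27.0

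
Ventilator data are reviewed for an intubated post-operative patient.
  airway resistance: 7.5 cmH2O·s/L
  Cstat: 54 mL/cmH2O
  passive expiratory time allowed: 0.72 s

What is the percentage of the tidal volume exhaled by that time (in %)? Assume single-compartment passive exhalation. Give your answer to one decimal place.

83.1

τ = R × C = 7.5 × 54 mL/cmH2O = 7.5 × 0.054 L/cmH2O = 0.405 s.
Passive exhalation: V(t)/V₀ = e^(−t/τ) = e^(−0.72/0.405) = 0.169.
Fraction exhaled = 1 − 0.169 = 0.831 → 83.1%.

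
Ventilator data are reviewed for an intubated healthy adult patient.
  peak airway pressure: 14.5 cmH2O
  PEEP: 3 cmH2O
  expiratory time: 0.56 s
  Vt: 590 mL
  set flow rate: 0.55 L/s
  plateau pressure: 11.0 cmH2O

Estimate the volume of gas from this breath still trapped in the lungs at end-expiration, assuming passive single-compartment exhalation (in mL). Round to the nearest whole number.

179

R = (PIP − Pplat)/V̇ = (14.5 − 11.0) / 0.55 = 3.5/0.55 = 6.364 cmH2O·s/L.
C = Vt/(Pplat − PEEP) = 590.0 / (11.0 − 3) = 590.0/8.0 = 73.75 mL/cmH2O.
τ = R × C = 6.364 × 0.07375 L/cmH2O = 0.4693 s.
Fraction remaining = e^(−Te/τ) = e^(−0.56/0.4693) = 0.3032.
Trapped volume = 590.0 × 0.3032 = 178.89 mL.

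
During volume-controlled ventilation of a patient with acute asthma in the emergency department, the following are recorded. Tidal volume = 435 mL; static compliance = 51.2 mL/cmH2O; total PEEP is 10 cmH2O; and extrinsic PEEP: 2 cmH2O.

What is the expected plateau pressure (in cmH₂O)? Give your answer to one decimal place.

18.5

End-expiratory occlusion gives total PEEP = 10 cmH2O (intrinsic PEEP = 10 − 2 = 8). Use total PEEP for the elastic gradient.
Pplat = PEEPtotal + Vt / Cstat = 10 + 435 / 51.2 = 10 + 8.496 = 18.496 cmH2O.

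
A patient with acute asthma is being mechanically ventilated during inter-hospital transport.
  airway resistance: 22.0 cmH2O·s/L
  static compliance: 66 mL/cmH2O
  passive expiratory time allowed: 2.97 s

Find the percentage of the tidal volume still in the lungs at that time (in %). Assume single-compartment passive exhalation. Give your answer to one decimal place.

τ = R × C = 22.0 × 66 mL/cmH2O = 22.0 × 0.066 L/cmH2O = 1.452 s.
Passive exhalation: V(t)/V₀ = e^(−t/τ) = e^(−2.97/1.452) = 0.1293.
Fraction remaining = 0.1293 → 12.93%.

12.9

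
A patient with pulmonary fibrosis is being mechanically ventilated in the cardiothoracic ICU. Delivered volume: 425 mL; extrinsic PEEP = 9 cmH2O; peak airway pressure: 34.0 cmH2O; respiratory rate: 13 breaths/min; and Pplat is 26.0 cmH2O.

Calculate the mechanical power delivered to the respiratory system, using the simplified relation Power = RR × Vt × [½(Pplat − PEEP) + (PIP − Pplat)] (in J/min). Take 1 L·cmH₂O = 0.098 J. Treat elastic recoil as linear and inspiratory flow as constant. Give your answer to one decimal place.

8.9

Per-breath work = Vt × [½(Pplat−PEEP) + (PIP−Pplat)] = 0.425 × [0.5×17.0 + 8.0] = 0.425 × 16.5 = 7.013 L·cmH2O.
Power = 13 × 7.013 = 91.169 L·cmH2O/min.
× 0.098 J/(L·cmH2O) → 8.935 J/min.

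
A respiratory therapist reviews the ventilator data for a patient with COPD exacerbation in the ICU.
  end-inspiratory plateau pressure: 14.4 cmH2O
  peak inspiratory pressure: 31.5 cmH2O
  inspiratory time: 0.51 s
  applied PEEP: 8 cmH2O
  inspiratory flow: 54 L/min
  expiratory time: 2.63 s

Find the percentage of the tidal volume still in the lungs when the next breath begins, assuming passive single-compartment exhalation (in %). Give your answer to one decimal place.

Flow: 54 L/min ÷ 60 = 0.9 L/s.
Vt = flow × Ti = 0.9 L/s × 0.51 s × 1000 mL/L = 459.0 mL.
R = (PIP − Pplat)/V̇ = (31.5 − 14.4) / 0.9 = 17.1/0.9 = 19.0 cmH2O·s/L.
C = Vt/(Pplat − PEEP) = 459.0 / (14.4 − 8) = 459.0/6.4 = 71.719 mL/cmH2O.
τ = R × C = 19.0 × 0.07172 L/cmH2O = 1.363 s.
Fraction remaining at end-expiration = e^(−Te/τ) = e^(−2.63/1.363) = 0.1452 → 14.52%.

14.5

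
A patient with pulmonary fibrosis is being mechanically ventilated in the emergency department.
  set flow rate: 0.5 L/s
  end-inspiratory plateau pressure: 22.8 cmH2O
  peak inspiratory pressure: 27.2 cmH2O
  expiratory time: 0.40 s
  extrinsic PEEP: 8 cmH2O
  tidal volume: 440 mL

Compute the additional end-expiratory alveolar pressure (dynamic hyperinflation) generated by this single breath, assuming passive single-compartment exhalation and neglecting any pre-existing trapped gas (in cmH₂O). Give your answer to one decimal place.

3.2

R = (PIP − Pplat)/V̇ = (27.2 − 22.8) / 0.5 = 4.4/0.5 = 8.8 cmH2O·s/L.
C = Vt/(Pplat − PEEP) = 440.0 / (22.8 − 8) = 440.0/14.8 = 29.73 mL/cmH2O.
τ = R × C = 8.8 × 0.02973 L/cmH2O = 0.2616 s.
Fraction remaining = e^(−Te/τ) = e^(−0.40/0.2616) = 0.2167; trapped volume = 440.0 × 0.2167 = 95.348 mL.
Additional alveolar pressure from trapping ≈ V_trapped / C = 95.348 / 29.73 = 3.207 cmH2O.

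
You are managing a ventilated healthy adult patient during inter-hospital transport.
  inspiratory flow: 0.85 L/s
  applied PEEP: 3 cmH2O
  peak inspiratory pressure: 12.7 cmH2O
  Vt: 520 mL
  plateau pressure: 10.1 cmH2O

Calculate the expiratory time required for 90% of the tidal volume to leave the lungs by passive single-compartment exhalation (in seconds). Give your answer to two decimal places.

R = (PIP − Pplat)/V̇ = (12.7 − 10.1) / 0.85 = 2.6/0.85 = 3.059 cmH2O·s/L.
C = Vt/(Pplat − PEEP) = 520.0 / (10.1 − 3) = 520.0/7.1 = 73.239 mL/cmH2O.
τ = R × C = 3.059 × 0.07324 L/cmH2O = 0.224 s.
t = −τ·ln(1 − 0.90) = −0.224·ln(0.1) = 0.5158 s.

0.52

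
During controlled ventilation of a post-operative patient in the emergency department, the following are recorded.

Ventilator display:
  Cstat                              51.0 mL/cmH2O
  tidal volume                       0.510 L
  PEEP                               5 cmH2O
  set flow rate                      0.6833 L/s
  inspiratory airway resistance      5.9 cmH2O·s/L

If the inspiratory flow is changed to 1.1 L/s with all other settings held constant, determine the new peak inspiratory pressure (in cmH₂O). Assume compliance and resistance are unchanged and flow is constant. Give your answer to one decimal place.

21.5

PIP = Vt/C + R·V̇ + PEEP (constant-flow equation of motion).
Only the resistive term changes: ΔPIP = R × ΔV̇ = 5.9 × (1.1 − 0.6833) = 5.9 × 0.4167 = 2.459 cmH2O.
Original PIP = 510/51.0 + 5.9×0.6833 + 5 = 19.031 cmH2O; new PIP = 19.031 + (2.459) = 21.49 cmH2O.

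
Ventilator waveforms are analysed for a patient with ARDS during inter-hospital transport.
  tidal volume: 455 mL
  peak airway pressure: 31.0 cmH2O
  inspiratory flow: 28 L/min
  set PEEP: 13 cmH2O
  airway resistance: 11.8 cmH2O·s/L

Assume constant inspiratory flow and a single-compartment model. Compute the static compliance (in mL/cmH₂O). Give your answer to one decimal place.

36.4

Flow: 28 L/min ÷ 60 = 0.4667 L/s.
Equation of motion (constant flow): PIP = Vt/C + R·V̇ + PEEP.
Vt/C = PIP − R·V̇ − PEEP = 31.0 − 11.8×0.4667 − 13 = 31.0 − 5.507 − 13 = 12.493 cmH2O.
C = Vt / 12.493 = 455 / 12.493 = 36.42 mL/cmH2O.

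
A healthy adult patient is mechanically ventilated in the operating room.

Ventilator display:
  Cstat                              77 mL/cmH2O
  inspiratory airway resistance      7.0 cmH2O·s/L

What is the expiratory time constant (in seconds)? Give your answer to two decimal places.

0.54

τ = R × C = 7.0 × 77 mL/cmH2O = 7.0 × 0.077 L/cmH2O = 0.539 s.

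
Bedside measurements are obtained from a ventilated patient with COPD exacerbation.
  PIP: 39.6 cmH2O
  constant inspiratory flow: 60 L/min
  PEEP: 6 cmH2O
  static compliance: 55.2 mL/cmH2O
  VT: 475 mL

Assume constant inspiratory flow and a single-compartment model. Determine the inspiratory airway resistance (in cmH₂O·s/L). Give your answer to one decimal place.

Flow: 60 L/min ÷ 60 = 1 L/s.
Equation of motion (constant flow): PIP = Vt/C + R·V̇ + PEEP.
R·V̇ = PIP − Vt/C − PEEP = 39.6 − 475/55.2 − 6 = 39.6 − 8.605 − 6 = 24.995 cmH2O.
R = 24.995 / 1 = 24.995 cmH2O·s/L.

25.0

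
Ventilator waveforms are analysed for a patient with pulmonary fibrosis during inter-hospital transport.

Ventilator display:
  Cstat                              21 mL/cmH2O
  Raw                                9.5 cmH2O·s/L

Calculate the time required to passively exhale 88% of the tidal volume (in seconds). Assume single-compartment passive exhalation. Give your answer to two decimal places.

τ = R × C = 9.5 × 21 mL/cmH2O = 9.5 × 0.021 L/cmH2O = 0.1995 s.
Exhaled fraction f = 1 − e^(−t/τ) → t = −τ·ln(1 − f) = −0.1995·ln(0.12) = 0.423 s.

0.42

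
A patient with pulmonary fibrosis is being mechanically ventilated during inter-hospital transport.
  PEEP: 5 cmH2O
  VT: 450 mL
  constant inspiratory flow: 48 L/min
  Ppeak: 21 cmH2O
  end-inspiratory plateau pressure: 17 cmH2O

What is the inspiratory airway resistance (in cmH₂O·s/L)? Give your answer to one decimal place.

5.0

Flow: 48 L/min ÷ 60 = 0.8 L/s.
Raw = (PIP − Pplat) / flow = (21 − 17) / 0.8 = 4.0 / 0.8 = 5.0 cmH2O·s/L.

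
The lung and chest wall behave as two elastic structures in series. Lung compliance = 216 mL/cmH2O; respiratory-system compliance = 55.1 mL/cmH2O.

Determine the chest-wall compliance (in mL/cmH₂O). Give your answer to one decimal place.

1/Ccw = 1/Crs − 1/CL.
1/Ccw = 1/55.1 − 1/216 = 0.01352.
Ccw = 73.964 mL/cmH2O.

74.0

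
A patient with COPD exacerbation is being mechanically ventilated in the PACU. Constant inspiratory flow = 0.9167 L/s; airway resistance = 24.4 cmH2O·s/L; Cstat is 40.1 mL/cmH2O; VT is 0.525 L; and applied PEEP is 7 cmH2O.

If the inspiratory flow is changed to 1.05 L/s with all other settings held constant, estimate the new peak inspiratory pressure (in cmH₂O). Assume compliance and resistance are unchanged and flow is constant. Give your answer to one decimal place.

45.7

PIP = Vt/C + R·V̇ + PEEP (constant-flow equation of motion).
Only the resistive term changes: ΔPIP = R × ΔV̇ = 24.4 × (1.05 − 0.9167) = 24.4 × 0.1333 = 3.253 cmH2O.
Original PIP = 525/40.1 + 24.4×0.9167 + 7 = 42.46 cmH2O; new PIP = 42.46 + (3.253) = 45.713 cmH2O.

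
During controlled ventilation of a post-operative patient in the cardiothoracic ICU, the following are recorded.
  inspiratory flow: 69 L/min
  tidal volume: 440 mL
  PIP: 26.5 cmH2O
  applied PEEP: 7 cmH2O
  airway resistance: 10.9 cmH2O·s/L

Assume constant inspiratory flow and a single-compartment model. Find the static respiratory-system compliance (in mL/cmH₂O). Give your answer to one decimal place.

Flow: 69 L/min ÷ 60 = 1.15 L/s.
Equation of motion (constant flow): PIP = Vt/C + R·V̇ + PEEP.
Vt/C = PIP − R·V̇ − PEEP = 26.5 − 10.9×1.15 − 7 = 26.5 − 12.535 − 7 = 6.965 cmH2O.
C = Vt / 6.965 = 440 / 6.965 = 63.173 mL/cmH2O.

63.2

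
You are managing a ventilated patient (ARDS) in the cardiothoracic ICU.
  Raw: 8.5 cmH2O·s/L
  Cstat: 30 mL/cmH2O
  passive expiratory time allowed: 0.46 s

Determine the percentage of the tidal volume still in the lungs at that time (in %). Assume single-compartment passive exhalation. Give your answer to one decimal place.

16.5

τ = R × C = 8.5 × 30 mL/cmH2O = 8.5 × 0.030 L/cmH2O = 0.255 s.
Passive exhalation: V(t)/V₀ = e^(−t/τ) = e^(−0.46/0.255) = 0.1647.
Fraction remaining = 0.1647 → 16.47%.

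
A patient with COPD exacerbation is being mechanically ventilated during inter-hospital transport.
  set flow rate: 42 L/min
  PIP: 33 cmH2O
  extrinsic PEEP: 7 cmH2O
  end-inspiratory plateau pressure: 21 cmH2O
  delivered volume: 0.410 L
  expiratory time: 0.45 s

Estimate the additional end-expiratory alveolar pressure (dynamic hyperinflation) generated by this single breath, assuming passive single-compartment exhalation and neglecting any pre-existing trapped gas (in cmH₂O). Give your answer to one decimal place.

Flow: 42 L/min ÷ 60 = 0.7 L/s.
R = (PIP − Pplat)/V̇ = (33 − 21) / 0.7 = 12.0/0.7 = 17.143 cmH2O·s/L.
C = Vt/(Pplat − PEEP) = 410.0 / (21 − 7) = 410.0/14.0 = 29.286 mL/cmH2O.
τ = R × C = 17.143 × 0.02929 L/cmH2O = 0.5021 s.
Fraction remaining = e^(−Te/τ) = e^(−0.45/0.5021) = 0.4081; trapped volume = 410.0 × 0.4081 = 167.32 mL.
Additional alveolar pressure from trapping ≈ V_trapped / C = 167.32 / 29.286 = 5.713 cmH2O.

5.7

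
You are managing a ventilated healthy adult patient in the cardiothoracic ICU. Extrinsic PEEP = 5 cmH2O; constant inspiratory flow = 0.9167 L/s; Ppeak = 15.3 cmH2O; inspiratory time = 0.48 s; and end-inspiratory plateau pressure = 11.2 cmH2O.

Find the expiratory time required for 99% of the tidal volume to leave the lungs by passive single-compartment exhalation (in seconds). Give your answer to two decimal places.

Vt = flow × Ti = 0.9167 L/s × 0.48 s × 1000 mL/L = 440.02 mL.
R = (PIP − Pplat)/V̇ = (15.3 − 11.2) / 0.9167 = 4.1/0.9167 = 4.473 cmH2O·s/L.
C = Vt/(Pplat − PEEP) = 440.02 / (11.2 − 5) = 440.02/6.2 = 70.971 mL/cmH2O.
τ = R × C = 4.473 × 0.07097 L/cmH2O = 0.3174 s.
t = −τ·ln(1 − 0.99) = −0.3174·ln(0.01) = 1.462 s.

1.46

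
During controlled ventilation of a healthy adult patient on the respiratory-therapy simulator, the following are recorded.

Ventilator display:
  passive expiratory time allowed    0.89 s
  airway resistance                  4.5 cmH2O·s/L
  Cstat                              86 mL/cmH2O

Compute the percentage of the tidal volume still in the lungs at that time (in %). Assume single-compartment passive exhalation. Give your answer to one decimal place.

10.0

τ = R × C = 4.5 × 86 mL/cmH2O = 4.5 × 0.086 L/cmH2O = 0.387 s.
Passive exhalation: V(t)/V₀ = e^(−t/τ) = e^(−0.89/0.387) = 0.1003.
Fraction remaining = 0.1003 → 10.03%.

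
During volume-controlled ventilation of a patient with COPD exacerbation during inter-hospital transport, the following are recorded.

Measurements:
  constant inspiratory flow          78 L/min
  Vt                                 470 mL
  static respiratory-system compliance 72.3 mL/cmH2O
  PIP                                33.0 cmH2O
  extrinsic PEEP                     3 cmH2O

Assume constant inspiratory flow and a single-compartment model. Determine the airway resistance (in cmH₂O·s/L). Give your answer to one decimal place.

Flow: 78 L/min ÷ 60 = 1.3 L/s.
Equation of motion (constant flow): PIP = Vt/C + R·V̇ + PEEP.
R·V̇ = PIP − Vt/C − PEEP = 33.0 − 470/72.3 − 3 = 33.0 − 6.501 − 3 = 23.499 cmH2O.
R = 23.499 / 1.3 = 18.076 cmH2O·s/L.

18.1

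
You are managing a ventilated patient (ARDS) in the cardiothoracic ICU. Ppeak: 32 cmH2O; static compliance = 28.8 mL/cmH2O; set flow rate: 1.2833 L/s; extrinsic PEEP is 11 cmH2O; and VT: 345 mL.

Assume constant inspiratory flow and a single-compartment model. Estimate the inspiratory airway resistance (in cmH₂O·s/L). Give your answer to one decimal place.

7.0

Equation of motion (constant flow): PIP = Vt/C + R·V̇ + PEEP.
R·V̇ = PIP − Vt/C − PEEP = 32 − 345/28.8 − 11 = 32 − 11.979 − 11 = 9.021 cmH2O.
R = 9.021 / 1.2833 = 7.03 cmH2O·s/L.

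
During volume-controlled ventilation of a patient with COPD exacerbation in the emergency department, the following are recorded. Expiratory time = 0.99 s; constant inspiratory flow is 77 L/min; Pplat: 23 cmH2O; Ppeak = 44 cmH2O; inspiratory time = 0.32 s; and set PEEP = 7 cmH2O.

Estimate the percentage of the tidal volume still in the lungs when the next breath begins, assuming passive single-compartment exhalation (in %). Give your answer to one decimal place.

9.5

Flow: 77 L/min ÷ 60 = 1.2833 L/s.
Vt = flow × Ti = 1.2833 L/s × 0.32 s × 1000 mL/L = 410.66 mL.
R = (PIP − Pplat)/V̇ = (44 − 23) / 1.2833 = 21.0/1.2833 = 16.364 cmH2O·s/L.
C = Vt/(Pplat − PEEP) = 410.66 / (23 − 7) = 410.66/16.0 = 25.666 mL/cmH2O.
τ = R × C = 16.364 × 0.02567 L/cmH2O = 0.4201 s.
Fraction remaining at end-expiration = e^(−Te/τ) = e^(−0.99/0.4201) = 0.09474 → 9.474%.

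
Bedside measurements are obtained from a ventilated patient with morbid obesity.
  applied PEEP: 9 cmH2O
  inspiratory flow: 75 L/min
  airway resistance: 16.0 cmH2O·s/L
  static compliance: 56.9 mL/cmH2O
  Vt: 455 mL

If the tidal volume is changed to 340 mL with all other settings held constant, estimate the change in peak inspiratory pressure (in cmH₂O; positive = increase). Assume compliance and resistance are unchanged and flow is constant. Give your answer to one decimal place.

PIP = Vt/C + R·V̇ + PEEP (constant-flow equation of motion).
Only the elastic term changes: ΔPIP = ΔVt / C = (340 − 455) / 56.9 = -2.021 cmH2O.

-2.0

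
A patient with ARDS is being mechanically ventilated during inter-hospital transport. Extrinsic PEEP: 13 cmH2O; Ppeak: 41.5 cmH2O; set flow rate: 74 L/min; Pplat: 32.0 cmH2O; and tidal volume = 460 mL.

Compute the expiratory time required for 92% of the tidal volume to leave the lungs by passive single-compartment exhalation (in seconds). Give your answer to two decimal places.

Flow: 74 L/min ÷ 60 = 1.2333 L/s.
R = (PIP − Pplat)/V̇ = (41.5 − 32.0) / 1.2333 = 9.5/1.2333 = 7.703 cmH2O·s/L.
C = Vt/(Pplat − PEEP) = 460.0 / (32.0 − 13) = 460.0/19.0 = 24.211 mL/cmH2O.
τ = R × C = 7.703 × 0.02421 L/cmH2O = 0.1865 s.
t = −τ·ln(1 − 0.92) = −0.1865·ln(0.08) = 0.471 s.

0.47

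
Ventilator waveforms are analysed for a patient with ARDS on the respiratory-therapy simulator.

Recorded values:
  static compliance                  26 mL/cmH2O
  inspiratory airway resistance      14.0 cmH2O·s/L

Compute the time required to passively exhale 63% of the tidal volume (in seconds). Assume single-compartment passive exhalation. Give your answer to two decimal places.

0.36

τ = R × C = 14.0 × 26 mL/cmH2O = 14.0 × 0.026 L/cmH2O = 0.364 s.
Exhaled fraction f = 1 − e^(−t/τ) → t = −τ·ln(1 − f) = −0.364·ln(0.37) = 0.3619 s.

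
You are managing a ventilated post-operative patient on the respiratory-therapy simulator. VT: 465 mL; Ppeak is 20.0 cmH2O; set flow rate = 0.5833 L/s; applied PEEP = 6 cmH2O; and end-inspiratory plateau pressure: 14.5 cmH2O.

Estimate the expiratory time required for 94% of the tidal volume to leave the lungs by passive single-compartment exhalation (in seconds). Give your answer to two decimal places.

R = (PIP − Pplat)/V̇ = (20.0 − 14.5) / 0.5833 = 5.5/0.5833 = 9.429 cmH2O·s/L.
C = Vt/(Pplat − PEEP) = 465.0 / (14.5 − 6) = 465.0/8.5 = 54.706 mL/cmH2O.
τ = R × C = 9.429 × 0.05471 L/cmH2O = 0.5159 s.
t = −τ·ln(1 − 0.94) = −0.5159·ln(0.06) = 1.451 s.

1.45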